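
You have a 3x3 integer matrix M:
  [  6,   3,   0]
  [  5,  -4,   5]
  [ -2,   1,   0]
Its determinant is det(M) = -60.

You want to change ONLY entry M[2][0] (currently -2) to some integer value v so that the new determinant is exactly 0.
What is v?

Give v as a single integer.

Answer: 2

Derivation:
det is linear in entry M[2][0]: det = old_det + (v - -2) * C_20
Cofactor C_20 = 15
Want det = 0: -60 + (v - -2) * 15 = 0
  (v - -2) = 60 / 15 = 4
  v = -2 + (4) = 2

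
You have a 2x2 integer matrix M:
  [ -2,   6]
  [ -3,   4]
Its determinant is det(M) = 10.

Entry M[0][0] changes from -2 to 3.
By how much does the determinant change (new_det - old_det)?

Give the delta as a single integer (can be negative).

Cofactor C_00 = 4
Entry delta = 3 - -2 = 5
Det delta = entry_delta * cofactor = 5 * 4 = 20

Answer: 20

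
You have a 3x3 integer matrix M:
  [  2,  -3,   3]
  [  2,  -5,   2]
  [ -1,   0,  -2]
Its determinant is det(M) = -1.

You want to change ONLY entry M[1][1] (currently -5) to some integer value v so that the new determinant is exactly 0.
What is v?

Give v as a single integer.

Answer: -6

Derivation:
det is linear in entry M[1][1]: det = old_det + (v - -5) * C_11
Cofactor C_11 = -1
Want det = 0: -1 + (v - -5) * -1 = 0
  (v - -5) = 1 / -1 = -1
  v = -5 + (-1) = -6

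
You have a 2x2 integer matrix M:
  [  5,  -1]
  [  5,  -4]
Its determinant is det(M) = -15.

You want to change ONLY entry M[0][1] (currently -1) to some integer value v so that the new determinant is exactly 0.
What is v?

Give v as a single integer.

Answer: -4

Derivation:
det is linear in entry M[0][1]: det = old_det + (v - -1) * C_01
Cofactor C_01 = -5
Want det = 0: -15 + (v - -1) * -5 = 0
  (v - -1) = 15 / -5 = -3
  v = -1 + (-3) = -4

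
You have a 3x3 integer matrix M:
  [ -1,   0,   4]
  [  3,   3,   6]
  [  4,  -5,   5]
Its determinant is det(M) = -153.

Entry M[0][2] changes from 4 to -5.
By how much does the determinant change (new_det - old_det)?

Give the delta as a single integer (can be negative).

Cofactor C_02 = -27
Entry delta = -5 - 4 = -9
Det delta = entry_delta * cofactor = -9 * -27 = 243

Answer: 243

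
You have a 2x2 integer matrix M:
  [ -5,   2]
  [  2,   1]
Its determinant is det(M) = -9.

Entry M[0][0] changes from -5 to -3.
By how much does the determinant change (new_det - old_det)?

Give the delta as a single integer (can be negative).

Cofactor C_00 = 1
Entry delta = -3 - -5 = 2
Det delta = entry_delta * cofactor = 2 * 1 = 2

Answer: 2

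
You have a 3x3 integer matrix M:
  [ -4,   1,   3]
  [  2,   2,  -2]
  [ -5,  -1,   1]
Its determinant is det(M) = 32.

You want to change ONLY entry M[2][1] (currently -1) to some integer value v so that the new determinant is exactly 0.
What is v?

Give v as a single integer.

Answer: 15

Derivation:
det is linear in entry M[2][1]: det = old_det + (v - -1) * C_21
Cofactor C_21 = -2
Want det = 0: 32 + (v - -1) * -2 = 0
  (v - -1) = -32 / -2 = 16
  v = -1 + (16) = 15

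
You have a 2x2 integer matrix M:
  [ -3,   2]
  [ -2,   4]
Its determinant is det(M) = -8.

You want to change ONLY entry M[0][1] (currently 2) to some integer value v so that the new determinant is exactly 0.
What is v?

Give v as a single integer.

det is linear in entry M[0][1]: det = old_det + (v - 2) * C_01
Cofactor C_01 = 2
Want det = 0: -8 + (v - 2) * 2 = 0
  (v - 2) = 8 / 2 = 4
  v = 2 + (4) = 6

Answer: 6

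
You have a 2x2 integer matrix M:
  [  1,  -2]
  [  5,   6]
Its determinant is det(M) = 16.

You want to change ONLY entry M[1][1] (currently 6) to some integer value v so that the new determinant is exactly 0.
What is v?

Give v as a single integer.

Answer: -10

Derivation:
det is linear in entry M[1][1]: det = old_det + (v - 6) * C_11
Cofactor C_11 = 1
Want det = 0: 16 + (v - 6) * 1 = 0
  (v - 6) = -16 / 1 = -16
  v = 6 + (-16) = -10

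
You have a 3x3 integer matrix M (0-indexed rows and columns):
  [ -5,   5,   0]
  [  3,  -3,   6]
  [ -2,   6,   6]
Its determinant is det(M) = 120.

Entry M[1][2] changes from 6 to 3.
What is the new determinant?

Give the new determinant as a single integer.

Answer: 60

Derivation:
det is linear in row 1: changing M[1][2] by delta changes det by delta * cofactor(1,2).
Cofactor C_12 = (-1)^(1+2) * minor(1,2) = 20
Entry delta = 3 - 6 = -3
Det delta = -3 * 20 = -60
New det = 120 + -60 = 60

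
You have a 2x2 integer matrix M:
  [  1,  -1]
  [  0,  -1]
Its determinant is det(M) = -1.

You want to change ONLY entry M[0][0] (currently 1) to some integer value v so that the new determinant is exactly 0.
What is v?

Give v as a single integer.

det is linear in entry M[0][0]: det = old_det + (v - 1) * C_00
Cofactor C_00 = -1
Want det = 0: -1 + (v - 1) * -1 = 0
  (v - 1) = 1 / -1 = -1
  v = 1 + (-1) = 0

Answer: 0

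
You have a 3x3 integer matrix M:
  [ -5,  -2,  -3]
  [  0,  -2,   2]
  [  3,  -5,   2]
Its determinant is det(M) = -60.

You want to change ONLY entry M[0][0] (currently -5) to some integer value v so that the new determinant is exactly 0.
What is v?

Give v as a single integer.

det is linear in entry M[0][0]: det = old_det + (v - -5) * C_00
Cofactor C_00 = 6
Want det = 0: -60 + (v - -5) * 6 = 0
  (v - -5) = 60 / 6 = 10
  v = -5 + (10) = 5

Answer: 5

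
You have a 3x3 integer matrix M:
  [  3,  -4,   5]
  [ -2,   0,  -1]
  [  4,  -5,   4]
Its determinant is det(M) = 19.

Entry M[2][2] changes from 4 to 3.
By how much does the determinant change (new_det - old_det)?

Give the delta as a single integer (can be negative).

Answer: 8

Derivation:
Cofactor C_22 = -8
Entry delta = 3 - 4 = -1
Det delta = entry_delta * cofactor = -1 * -8 = 8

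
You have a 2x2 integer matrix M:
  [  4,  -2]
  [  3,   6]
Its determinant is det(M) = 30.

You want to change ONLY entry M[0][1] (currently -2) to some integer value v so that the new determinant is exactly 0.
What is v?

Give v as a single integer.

det is linear in entry M[0][1]: det = old_det + (v - -2) * C_01
Cofactor C_01 = -3
Want det = 0: 30 + (v - -2) * -3 = 0
  (v - -2) = -30 / -3 = 10
  v = -2 + (10) = 8

Answer: 8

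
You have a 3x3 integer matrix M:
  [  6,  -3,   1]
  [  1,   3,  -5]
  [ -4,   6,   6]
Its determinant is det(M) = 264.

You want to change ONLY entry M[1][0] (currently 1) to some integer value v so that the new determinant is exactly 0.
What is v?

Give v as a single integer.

Answer: -10

Derivation:
det is linear in entry M[1][0]: det = old_det + (v - 1) * C_10
Cofactor C_10 = 24
Want det = 0: 264 + (v - 1) * 24 = 0
  (v - 1) = -264 / 24 = -11
  v = 1 + (-11) = -10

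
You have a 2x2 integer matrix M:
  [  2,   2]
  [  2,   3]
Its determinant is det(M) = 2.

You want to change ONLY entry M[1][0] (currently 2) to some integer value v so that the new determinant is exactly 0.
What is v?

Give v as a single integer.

Answer: 3

Derivation:
det is linear in entry M[1][0]: det = old_det + (v - 2) * C_10
Cofactor C_10 = -2
Want det = 0: 2 + (v - 2) * -2 = 0
  (v - 2) = -2 / -2 = 1
  v = 2 + (1) = 3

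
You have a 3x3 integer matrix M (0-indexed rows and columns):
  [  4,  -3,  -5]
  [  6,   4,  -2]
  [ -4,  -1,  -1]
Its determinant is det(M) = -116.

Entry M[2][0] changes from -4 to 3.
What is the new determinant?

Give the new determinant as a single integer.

Answer: 66

Derivation:
det is linear in row 2: changing M[2][0] by delta changes det by delta * cofactor(2,0).
Cofactor C_20 = (-1)^(2+0) * minor(2,0) = 26
Entry delta = 3 - -4 = 7
Det delta = 7 * 26 = 182
New det = -116 + 182 = 66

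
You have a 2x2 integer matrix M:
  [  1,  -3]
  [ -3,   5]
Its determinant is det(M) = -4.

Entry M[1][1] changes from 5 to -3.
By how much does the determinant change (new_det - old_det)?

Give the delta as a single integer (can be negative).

Cofactor C_11 = 1
Entry delta = -3 - 5 = -8
Det delta = entry_delta * cofactor = -8 * 1 = -8

Answer: -8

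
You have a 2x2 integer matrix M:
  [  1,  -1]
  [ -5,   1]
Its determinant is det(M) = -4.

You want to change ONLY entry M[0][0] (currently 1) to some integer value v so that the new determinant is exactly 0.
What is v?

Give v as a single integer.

det is linear in entry M[0][0]: det = old_det + (v - 1) * C_00
Cofactor C_00 = 1
Want det = 0: -4 + (v - 1) * 1 = 0
  (v - 1) = 4 / 1 = 4
  v = 1 + (4) = 5

Answer: 5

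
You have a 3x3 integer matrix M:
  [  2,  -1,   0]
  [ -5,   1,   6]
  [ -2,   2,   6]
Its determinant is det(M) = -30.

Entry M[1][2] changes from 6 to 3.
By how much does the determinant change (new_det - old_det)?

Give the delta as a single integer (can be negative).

Answer: 6

Derivation:
Cofactor C_12 = -2
Entry delta = 3 - 6 = -3
Det delta = entry_delta * cofactor = -3 * -2 = 6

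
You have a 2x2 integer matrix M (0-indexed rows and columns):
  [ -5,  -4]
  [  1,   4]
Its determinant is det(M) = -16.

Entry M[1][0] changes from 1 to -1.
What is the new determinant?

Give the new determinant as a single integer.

Answer: -24

Derivation:
det is linear in row 1: changing M[1][0] by delta changes det by delta * cofactor(1,0).
Cofactor C_10 = (-1)^(1+0) * minor(1,0) = 4
Entry delta = -1 - 1 = -2
Det delta = -2 * 4 = -8
New det = -16 + -8 = -24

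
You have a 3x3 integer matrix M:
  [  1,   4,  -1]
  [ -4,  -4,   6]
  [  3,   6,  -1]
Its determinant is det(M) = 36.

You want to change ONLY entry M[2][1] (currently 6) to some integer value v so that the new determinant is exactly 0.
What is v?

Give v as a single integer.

Answer: 24

Derivation:
det is linear in entry M[2][1]: det = old_det + (v - 6) * C_21
Cofactor C_21 = -2
Want det = 0: 36 + (v - 6) * -2 = 0
  (v - 6) = -36 / -2 = 18
  v = 6 + (18) = 24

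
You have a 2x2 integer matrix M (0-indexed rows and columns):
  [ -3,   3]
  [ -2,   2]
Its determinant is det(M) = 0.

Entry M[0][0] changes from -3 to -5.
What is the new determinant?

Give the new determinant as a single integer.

det is linear in row 0: changing M[0][0] by delta changes det by delta * cofactor(0,0).
Cofactor C_00 = (-1)^(0+0) * minor(0,0) = 2
Entry delta = -5 - -3 = -2
Det delta = -2 * 2 = -4
New det = 0 + -4 = -4

Answer: -4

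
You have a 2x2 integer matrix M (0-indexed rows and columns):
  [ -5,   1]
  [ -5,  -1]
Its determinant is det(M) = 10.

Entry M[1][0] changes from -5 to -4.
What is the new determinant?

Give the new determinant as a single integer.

det is linear in row 1: changing M[1][0] by delta changes det by delta * cofactor(1,0).
Cofactor C_10 = (-1)^(1+0) * minor(1,0) = -1
Entry delta = -4 - -5 = 1
Det delta = 1 * -1 = -1
New det = 10 + -1 = 9

Answer: 9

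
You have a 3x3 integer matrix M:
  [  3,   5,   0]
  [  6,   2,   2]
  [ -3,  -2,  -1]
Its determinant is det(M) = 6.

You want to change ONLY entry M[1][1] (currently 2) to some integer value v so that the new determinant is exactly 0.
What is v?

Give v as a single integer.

Answer: 4

Derivation:
det is linear in entry M[1][1]: det = old_det + (v - 2) * C_11
Cofactor C_11 = -3
Want det = 0: 6 + (v - 2) * -3 = 0
  (v - 2) = -6 / -3 = 2
  v = 2 + (2) = 4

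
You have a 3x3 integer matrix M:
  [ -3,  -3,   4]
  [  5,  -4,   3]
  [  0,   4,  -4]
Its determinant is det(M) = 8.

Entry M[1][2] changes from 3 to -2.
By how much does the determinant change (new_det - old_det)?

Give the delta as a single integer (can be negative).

Cofactor C_12 = 12
Entry delta = -2 - 3 = -5
Det delta = entry_delta * cofactor = -5 * 12 = -60

Answer: -60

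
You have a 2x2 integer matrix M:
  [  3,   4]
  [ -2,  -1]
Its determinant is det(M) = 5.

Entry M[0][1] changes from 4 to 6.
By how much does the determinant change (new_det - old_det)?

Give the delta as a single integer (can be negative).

Cofactor C_01 = 2
Entry delta = 6 - 4 = 2
Det delta = entry_delta * cofactor = 2 * 2 = 4

Answer: 4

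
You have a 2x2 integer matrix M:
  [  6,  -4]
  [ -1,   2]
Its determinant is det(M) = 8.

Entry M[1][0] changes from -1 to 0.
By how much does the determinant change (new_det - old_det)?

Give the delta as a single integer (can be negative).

Answer: 4

Derivation:
Cofactor C_10 = 4
Entry delta = 0 - -1 = 1
Det delta = entry_delta * cofactor = 1 * 4 = 4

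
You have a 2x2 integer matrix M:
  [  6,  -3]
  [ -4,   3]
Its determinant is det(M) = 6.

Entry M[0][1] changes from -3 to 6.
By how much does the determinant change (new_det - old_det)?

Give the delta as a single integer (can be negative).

Cofactor C_01 = 4
Entry delta = 6 - -3 = 9
Det delta = entry_delta * cofactor = 9 * 4 = 36

Answer: 36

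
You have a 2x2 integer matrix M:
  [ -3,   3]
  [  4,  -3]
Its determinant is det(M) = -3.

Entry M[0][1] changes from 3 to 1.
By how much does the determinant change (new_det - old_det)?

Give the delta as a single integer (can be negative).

Answer: 8

Derivation:
Cofactor C_01 = -4
Entry delta = 1 - 3 = -2
Det delta = entry_delta * cofactor = -2 * -4 = 8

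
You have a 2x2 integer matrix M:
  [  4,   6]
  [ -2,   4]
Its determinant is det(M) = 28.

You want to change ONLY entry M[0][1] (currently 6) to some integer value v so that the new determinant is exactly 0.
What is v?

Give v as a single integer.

det is linear in entry M[0][1]: det = old_det + (v - 6) * C_01
Cofactor C_01 = 2
Want det = 0: 28 + (v - 6) * 2 = 0
  (v - 6) = -28 / 2 = -14
  v = 6 + (-14) = -8

Answer: -8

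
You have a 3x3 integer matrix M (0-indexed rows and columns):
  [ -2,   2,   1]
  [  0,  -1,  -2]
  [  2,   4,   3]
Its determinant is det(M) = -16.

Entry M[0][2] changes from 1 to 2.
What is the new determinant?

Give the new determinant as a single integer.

Answer: -14

Derivation:
det is linear in row 0: changing M[0][2] by delta changes det by delta * cofactor(0,2).
Cofactor C_02 = (-1)^(0+2) * minor(0,2) = 2
Entry delta = 2 - 1 = 1
Det delta = 1 * 2 = 2
New det = -16 + 2 = -14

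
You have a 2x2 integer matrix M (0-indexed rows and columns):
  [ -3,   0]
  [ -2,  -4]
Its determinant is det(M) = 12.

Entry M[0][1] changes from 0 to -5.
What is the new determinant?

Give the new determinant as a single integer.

Answer: 2

Derivation:
det is linear in row 0: changing M[0][1] by delta changes det by delta * cofactor(0,1).
Cofactor C_01 = (-1)^(0+1) * minor(0,1) = 2
Entry delta = -5 - 0 = -5
Det delta = -5 * 2 = -10
New det = 12 + -10 = 2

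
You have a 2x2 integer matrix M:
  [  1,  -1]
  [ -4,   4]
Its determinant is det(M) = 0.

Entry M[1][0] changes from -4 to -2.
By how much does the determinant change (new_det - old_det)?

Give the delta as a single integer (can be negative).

Cofactor C_10 = 1
Entry delta = -2 - -4 = 2
Det delta = entry_delta * cofactor = 2 * 1 = 2

Answer: 2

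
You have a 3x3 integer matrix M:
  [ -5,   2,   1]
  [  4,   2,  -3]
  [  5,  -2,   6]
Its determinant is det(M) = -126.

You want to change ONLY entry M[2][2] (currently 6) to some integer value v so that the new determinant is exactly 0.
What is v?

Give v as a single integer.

Answer: -1

Derivation:
det is linear in entry M[2][2]: det = old_det + (v - 6) * C_22
Cofactor C_22 = -18
Want det = 0: -126 + (v - 6) * -18 = 0
  (v - 6) = 126 / -18 = -7
  v = 6 + (-7) = -1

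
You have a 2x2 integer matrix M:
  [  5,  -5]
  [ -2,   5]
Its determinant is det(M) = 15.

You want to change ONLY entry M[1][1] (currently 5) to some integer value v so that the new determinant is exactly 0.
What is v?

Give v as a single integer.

Answer: 2

Derivation:
det is linear in entry M[1][1]: det = old_det + (v - 5) * C_11
Cofactor C_11 = 5
Want det = 0: 15 + (v - 5) * 5 = 0
  (v - 5) = -15 / 5 = -3
  v = 5 + (-3) = 2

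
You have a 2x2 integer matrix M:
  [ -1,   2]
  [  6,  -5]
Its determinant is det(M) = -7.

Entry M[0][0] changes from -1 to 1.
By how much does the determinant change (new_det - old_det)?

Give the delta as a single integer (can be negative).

Cofactor C_00 = -5
Entry delta = 1 - -1 = 2
Det delta = entry_delta * cofactor = 2 * -5 = -10

Answer: -10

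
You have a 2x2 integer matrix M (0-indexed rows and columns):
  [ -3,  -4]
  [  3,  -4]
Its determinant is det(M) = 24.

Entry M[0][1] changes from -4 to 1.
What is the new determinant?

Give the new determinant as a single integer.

Answer: 9

Derivation:
det is linear in row 0: changing M[0][1] by delta changes det by delta * cofactor(0,1).
Cofactor C_01 = (-1)^(0+1) * minor(0,1) = -3
Entry delta = 1 - -4 = 5
Det delta = 5 * -3 = -15
New det = 24 + -15 = 9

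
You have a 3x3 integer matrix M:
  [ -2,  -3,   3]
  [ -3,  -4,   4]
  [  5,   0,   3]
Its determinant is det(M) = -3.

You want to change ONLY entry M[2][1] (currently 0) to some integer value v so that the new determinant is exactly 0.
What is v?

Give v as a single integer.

det is linear in entry M[2][1]: det = old_det + (v - 0) * C_21
Cofactor C_21 = -1
Want det = 0: -3 + (v - 0) * -1 = 0
  (v - 0) = 3 / -1 = -3
  v = 0 + (-3) = -3

Answer: -3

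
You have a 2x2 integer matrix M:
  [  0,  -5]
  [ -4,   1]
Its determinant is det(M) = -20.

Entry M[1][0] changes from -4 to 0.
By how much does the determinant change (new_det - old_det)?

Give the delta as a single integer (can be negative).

Answer: 20

Derivation:
Cofactor C_10 = 5
Entry delta = 0 - -4 = 4
Det delta = entry_delta * cofactor = 4 * 5 = 20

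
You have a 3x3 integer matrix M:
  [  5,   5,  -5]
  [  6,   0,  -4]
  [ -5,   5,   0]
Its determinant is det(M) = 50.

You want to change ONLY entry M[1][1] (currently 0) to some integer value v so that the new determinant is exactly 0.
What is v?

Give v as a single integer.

Answer: 2

Derivation:
det is linear in entry M[1][1]: det = old_det + (v - 0) * C_11
Cofactor C_11 = -25
Want det = 0: 50 + (v - 0) * -25 = 0
  (v - 0) = -50 / -25 = 2
  v = 0 + (2) = 2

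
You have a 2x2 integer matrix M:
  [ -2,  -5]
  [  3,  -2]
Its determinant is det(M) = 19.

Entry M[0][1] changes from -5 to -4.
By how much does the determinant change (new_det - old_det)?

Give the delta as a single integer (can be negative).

Cofactor C_01 = -3
Entry delta = -4 - -5 = 1
Det delta = entry_delta * cofactor = 1 * -3 = -3

Answer: -3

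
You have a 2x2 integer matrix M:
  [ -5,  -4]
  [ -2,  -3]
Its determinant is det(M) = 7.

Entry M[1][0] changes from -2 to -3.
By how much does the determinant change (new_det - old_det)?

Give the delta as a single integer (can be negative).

Answer: -4

Derivation:
Cofactor C_10 = 4
Entry delta = -3 - -2 = -1
Det delta = entry_delta * cofactor = -1 * 4 = -4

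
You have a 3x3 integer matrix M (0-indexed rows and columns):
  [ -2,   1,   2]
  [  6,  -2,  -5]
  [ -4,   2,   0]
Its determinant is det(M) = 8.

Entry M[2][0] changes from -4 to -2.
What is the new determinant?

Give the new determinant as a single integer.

Answer: 6

Derivation:
det is linear in row 2: changing M[2][0] by delta changes det by delta * cofactor(2,0).
Cofactor C_20 = (-1)^(2+0) * minor(2,0) = -1
Entry delta = -2 - -4 = 2
Det delta = 2 * -1 = -2
New det = 8 + -2 = 6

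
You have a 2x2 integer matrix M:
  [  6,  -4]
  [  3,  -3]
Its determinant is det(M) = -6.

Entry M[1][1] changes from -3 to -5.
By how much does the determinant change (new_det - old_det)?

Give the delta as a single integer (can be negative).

Answer: -12

Derivation:
Cofactor C_11 = 6
Entry delta = -5 - -3 = -2
Det delta = entry_delta * cofactor = -2 * 6 = -12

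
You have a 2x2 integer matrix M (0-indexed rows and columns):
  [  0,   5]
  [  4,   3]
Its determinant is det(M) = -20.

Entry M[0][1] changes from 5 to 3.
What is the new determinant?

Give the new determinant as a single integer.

det is linear in row 0: changing M[0][1] by delta changes det by delta * cofactor(0,1).
Cofactor C_01 = (-1)^(0+1) * minor(0,1) = -4
Entry delta = 3 - 5 = -2
Det delta = -2 * -4 = 8
New det = -20 + 8 = -12

Answer: -12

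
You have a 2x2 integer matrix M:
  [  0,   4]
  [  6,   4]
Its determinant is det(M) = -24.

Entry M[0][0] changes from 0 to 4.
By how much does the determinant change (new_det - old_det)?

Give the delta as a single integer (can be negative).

Cofactor C_00 = 4
Entry delta = 4 - 0 = 4
Det delta = entry_delta * cofactor = 4 * 4 = 16

Answer: 16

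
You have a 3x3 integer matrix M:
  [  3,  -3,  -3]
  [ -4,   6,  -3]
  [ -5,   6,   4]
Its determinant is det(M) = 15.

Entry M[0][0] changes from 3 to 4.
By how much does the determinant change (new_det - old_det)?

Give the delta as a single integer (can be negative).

Answer: 42

Derivation:
Cofactor C_00 = 42
Entry delta = 4 - 3 = 1
Det delta = entry_delta * cofactor = 1 * 42 = 42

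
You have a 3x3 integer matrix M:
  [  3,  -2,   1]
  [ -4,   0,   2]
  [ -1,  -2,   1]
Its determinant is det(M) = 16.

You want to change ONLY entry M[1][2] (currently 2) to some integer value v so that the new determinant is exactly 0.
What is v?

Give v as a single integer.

Answer: 0

Derivation:
det is linear in entry M[1][2]: det = old_det + (v - 2) * C_12
Cofactor C_12 = 8
Want det = 0: 16 + (v - 2) * 8 = 0
  (v - 2) = -16 / 8 = -2
  v = 2 + (-2) = 0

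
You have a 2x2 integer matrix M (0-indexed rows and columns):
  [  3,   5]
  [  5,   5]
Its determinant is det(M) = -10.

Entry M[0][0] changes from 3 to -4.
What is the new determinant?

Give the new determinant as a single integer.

det is linear in row 0: changing M[0][0] by delta changes det by delta * cofactor(0,0).
Cofactor C_00 = (-1)^(0+0) * minor(0,0) = 5
Entry delta = -4 - 3 = -7
Det delta = -7 * 5 = -35
New det = -10 + -35 = -45

Answer: -45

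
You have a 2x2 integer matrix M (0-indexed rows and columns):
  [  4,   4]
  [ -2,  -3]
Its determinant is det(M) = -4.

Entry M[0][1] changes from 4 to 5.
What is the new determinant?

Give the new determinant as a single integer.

Answer: -2

Derivation:
det is linear in row 0: changing M[0][1] by delta changes det by delta * cofactor(0,1).
Cofactor C_01 = (-1)^(0+1) * minor(0,1) = 2
Entry delta = 5 - 4 = 1
Det delta = 1 * 2 = 2
New det = -4 + 2 = -2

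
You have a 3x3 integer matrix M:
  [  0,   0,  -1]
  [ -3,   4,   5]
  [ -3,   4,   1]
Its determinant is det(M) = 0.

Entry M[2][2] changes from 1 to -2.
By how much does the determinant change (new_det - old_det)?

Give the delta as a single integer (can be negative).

Answer: 0

Derivation:
Cofactor C_22 = 0
Entry delta = -2 - 1 = -3
Det delta = entry_delta * cofactor = -3 * 0 = 0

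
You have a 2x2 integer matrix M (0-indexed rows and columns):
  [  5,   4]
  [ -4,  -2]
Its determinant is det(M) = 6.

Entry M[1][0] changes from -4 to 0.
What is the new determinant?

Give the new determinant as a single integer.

Answer: -10

Derivation:
det is linear in row 1: changing M[1][0] by delta changes det by delta * cofactor(1,0).
Cofactor C_10 = (-1)^(1+0) * minor(1,0) = -4
Entry delta = 0 - -4 = 4
Det delta = 4 * -4 = -16
New det = 6 + -16 = -10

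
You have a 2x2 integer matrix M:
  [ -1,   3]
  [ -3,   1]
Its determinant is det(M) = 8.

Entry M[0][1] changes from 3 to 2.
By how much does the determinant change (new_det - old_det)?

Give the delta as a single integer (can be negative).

Cofactor C_01 = 3
Entry delta = 2 - 3 = -1
Det delta = entry_delta * cofactor = -1 * 3 = -3

Answer: -3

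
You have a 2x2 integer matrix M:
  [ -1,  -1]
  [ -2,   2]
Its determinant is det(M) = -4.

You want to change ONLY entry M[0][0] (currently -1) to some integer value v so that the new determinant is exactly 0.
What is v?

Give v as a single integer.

det is linear in entry M[0][0]: det = old_det + (v - -1) * C_00
Cofactor C_00 = 2
Want det = 0: -4 + (v - -1) * 2 = 0
  (v - -1) = 4 / 2 = 2
  v = -1 + (2) = 1

Answer: 1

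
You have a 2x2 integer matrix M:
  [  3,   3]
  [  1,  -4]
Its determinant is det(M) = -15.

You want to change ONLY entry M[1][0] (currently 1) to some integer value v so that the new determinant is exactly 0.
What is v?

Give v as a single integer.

Answer: -4

Derivation:
det is linear in entry M[1][0]: det = old_det + (v - 1) * C_10
Cofactor C_10 = -3
Want det = 0: -15 + (v - 1) * -3 = 0
  (v - 1) = 15 / -3 = -5
  v = 1 + (-5) = -4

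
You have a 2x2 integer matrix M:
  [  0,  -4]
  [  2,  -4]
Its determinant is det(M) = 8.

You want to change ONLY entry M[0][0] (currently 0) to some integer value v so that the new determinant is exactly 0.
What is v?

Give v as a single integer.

det is linear in entry M[0][0]: det = old_det + (v - 0) * C_00
Cofactor C_00 = -4
Want det = 0: 8 + (v - 0) * -4 = 0
  (v - 0) = -8 / -4 = 2
  v = 0 + (2) = 2

Answer: 2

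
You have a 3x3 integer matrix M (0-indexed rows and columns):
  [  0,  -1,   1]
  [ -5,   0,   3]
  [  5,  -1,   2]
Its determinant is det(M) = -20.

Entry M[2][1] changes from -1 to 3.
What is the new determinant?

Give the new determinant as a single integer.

Answer: -40

Derivation:
det is linear in row 2: changing M[2][1] by delta changes det by delta * cofactor(2,1).
Cofactor C_21 = (-1)^(2+1) * minor(2,1) = -5
Entry delta = 3 - -1 = 4
Det delta = 4 * -5 = -20
New det = -20 + -20 = -40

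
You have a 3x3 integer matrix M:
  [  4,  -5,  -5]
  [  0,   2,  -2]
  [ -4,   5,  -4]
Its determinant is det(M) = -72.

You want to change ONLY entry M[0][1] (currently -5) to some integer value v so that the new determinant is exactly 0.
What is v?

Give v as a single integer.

det is linear in entry M[0][1]: det = old_det + (v - -5) * C_01
Cofactor C_01 = 8
Want det = 0: -72 + (v - -5) * 8 = 0
  (v - -5) = 72 / 8 = 9
  v = -5 + (9) = 4

Answer: 4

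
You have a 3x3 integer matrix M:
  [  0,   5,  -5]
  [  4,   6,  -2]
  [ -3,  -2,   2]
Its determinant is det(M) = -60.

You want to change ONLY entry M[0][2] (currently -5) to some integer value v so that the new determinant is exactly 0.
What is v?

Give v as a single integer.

Answer: 1

Derivation:
det is linear in entry M[0][2]: det = old_det + (v - -5) * C_02
Cofactor C_02 = 10
Want det = 0: -60 + (v - -5) * 10 = 0
  (v - -5) = 60 / 10 = 6
  v = -5 + (6) = 1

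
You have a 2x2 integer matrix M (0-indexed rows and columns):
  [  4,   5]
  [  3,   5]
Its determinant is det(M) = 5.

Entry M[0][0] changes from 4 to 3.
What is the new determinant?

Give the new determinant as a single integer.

Answer: 0

Derivation:
det is linear in row 0: changing M[0][0] by delta changes det by delta * cofactor(0,0).
Cofactor C_00 = (-1)^(0+0) * minor(0,0) = 5
Entry delta = 3 - 4 = -1
Det delta = -1 * 5 = -5
New det = 5 + -5 = 0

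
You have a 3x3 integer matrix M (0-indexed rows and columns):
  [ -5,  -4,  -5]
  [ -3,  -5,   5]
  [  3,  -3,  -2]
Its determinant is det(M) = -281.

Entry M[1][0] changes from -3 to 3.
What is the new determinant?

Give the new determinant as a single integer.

Answer: -239

Derivation:
det is linear in row 1: changing M[1][0] by delta changes det by delta * cofactor(1,0).
Cofactor C_10 = (-1)^(1+0) * minor(1,0) = 7
Entry delta = 3 - -3 = 6
Det delta = 6 * 7 = 42
New det = -281 + 42 = -239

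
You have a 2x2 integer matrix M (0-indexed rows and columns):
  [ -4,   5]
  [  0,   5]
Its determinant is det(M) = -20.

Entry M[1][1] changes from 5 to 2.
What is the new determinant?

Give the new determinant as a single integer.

det is linear in row 1: changing M[1][1] by delta changes det by delta * cofactor(1,1).
Cofactor C_11 = (-1)^(1+1) * minor(1,1) = -4
Entry delta = 2 - 5 = -3
Det delta = -3 * -4 = 12
New det = -20 + 12 = -8

Answer: -8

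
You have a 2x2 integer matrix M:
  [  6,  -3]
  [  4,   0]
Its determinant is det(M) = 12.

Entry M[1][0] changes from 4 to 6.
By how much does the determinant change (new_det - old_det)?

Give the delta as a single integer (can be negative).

Answer: 6

Derivation:
Cofactor C_10 = 3
Entry delta = 6 - 4 = 2
Det delta = entry_delta * cofactor = 2 * 3 = 6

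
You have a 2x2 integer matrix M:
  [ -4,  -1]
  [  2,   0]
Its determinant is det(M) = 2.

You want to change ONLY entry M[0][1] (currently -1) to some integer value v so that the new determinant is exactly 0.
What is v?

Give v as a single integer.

Answer: 0

Derivation:
det is linear in entry M[0][1]: det = old_det + (v - -1) * C_01
Cofactor C_01 = -2
Want det = 0: 2 + (v - -1) * -2 = 0
  (v - -1) = -2 / -2 = 1
  v = -1 + (1) = 0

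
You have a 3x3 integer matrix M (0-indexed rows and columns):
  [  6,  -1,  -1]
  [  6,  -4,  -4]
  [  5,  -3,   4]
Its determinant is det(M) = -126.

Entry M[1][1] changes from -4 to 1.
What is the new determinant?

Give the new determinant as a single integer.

Answer: 19

Derivation:
det is linear in row 1: changing M[1][1] by delta changes det by delta * cofactor(1,1).
Cofactor C_11 = (-1)^(1+1) * minor(1,1) = 29
Entry delta = 1 - -4 = 5
Det delta = 5 * 29 = 145
New det = -126 + 145 = 19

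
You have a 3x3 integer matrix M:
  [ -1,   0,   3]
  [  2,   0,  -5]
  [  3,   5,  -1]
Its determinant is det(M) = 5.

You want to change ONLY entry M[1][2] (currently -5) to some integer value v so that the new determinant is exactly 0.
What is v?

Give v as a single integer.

det is linear in entry M[1][2]: det = old_det + (v - -5) * C_12
Cofactor C_12 = 5
Want det = 0: 5 + (v - -5) * 5 = 0
  (v - -5) = -5 / 5 = -1
  v = -5 + (-1) = -6

Answer: -6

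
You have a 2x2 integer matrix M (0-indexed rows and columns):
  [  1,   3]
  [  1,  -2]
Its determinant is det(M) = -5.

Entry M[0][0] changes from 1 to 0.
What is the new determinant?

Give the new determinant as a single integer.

Answer: -3

Derivation:
det is linear in row 0: changing M[0][0] by delta changes det by delta * cofactor(0,0).
Cofactor C_00 = (-1)^(0+0) * minor(0,0) = -2
Entry delta = 0 - 1 = -1
Det delta = -1 * -2 = 2
New det = -5 + 2 = -3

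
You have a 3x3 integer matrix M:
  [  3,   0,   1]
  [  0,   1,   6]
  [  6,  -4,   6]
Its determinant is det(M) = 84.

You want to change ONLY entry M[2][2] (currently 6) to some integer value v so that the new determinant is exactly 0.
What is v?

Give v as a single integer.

det is linear in entry M[2][2]: det = old_det + (v - 6) * C_22
Cofactor C_22 = 3
Want det = 0: 84 + (v - 6) * 3 = 0
  (v - 6) = -84 / 3 = -28
  v = 6 + (-28) = -22

Answer: -22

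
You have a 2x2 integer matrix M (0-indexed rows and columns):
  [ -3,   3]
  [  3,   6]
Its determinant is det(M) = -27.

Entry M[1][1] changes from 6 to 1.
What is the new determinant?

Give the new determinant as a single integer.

det is linear in row 1: changing M[1][1] by delta changes det by delta * cofactor(1,1).
Cofactor C_11 = (-1)^(1+1) * minor(1,1) = -3
Entry delta = 1 - 6 = -5
Det delta = -5 * -3 = 15
New det = -27 + 15 = -12

Answer: -12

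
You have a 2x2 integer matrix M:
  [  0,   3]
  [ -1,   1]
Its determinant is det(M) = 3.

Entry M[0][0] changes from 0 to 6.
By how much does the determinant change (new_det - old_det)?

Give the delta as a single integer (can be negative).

Cofactor C_00 = 1
Entry delta = 6 - 0 = 6
Det delta = entry_delta * cofactor = 6 * 1 = 6

Answer: 6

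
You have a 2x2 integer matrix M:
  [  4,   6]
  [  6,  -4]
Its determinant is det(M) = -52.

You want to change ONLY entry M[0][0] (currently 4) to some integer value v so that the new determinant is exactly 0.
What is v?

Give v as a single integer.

det is linear in entry M[0][0]: det = old_det + (v - 4) * C_00
Cofactor C_00 = -4
Want det = 0: -52 + (v - 4) * -4 = 0
  (v - 4) = 52 / -4 = -13
  v = 4 + (-13) = -9

Answer: -9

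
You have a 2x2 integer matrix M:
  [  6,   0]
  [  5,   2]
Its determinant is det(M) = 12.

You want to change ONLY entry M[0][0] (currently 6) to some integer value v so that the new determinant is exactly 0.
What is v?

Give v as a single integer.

det is linear in entry M[0][0]: det = old_det + (v - 6) * C_00
Cofactor C_00 = 2
Want det = 0: 12 + (v - 6) * 2 = 0
  (v - 6) = -12 / 2 = -6
  v = 6 + (-6) = 0

Answer: 0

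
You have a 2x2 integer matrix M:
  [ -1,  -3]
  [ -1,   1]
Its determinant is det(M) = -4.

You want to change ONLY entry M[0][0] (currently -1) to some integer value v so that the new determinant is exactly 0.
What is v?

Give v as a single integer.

det is linear in entry M[0][0]: det = old_det + (v - -1) * C_00
Cofactor C_00 = 1
Want det = 0: -4 + (v - -1) * 1 = 0
  (v - -1) = 4 / 1 = 4
  v = -1 + (4) = 3

Answer: 3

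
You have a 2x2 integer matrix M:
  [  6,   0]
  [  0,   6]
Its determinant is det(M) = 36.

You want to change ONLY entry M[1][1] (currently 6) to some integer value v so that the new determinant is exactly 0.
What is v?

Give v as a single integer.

det is linear in entry M[1][1]: det = old_det + (v - 6) * C_11
Cofactor C_11 = 6
Want det = 0: 36 + (v - 6) * 6 = 0
  (v - 6) = -36 / 6 = -6
  v = 6 + (-6) = 0

Answer: 0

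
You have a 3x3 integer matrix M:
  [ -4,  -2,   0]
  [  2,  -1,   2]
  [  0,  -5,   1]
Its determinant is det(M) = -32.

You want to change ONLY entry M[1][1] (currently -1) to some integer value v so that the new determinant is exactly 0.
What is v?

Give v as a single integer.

det is linear in entry M[1][1]: det = old_det + (v - -1) * C_11
Cofactor C_11 = -4
Want det = 0: -32 + (v - -1) * -4 = 0
  (v - -1) = 32 / -4 = -8
  v = -1 + (-8) = -9

Answer: -9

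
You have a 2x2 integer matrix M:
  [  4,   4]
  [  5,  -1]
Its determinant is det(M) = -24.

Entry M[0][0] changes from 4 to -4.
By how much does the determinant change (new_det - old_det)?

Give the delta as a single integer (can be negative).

Cofactor C_00 = -1
Entry delta = -4 - 4 = -8
Det delta = entry_delta * cofactor = -8 * -1 = 8

Answer: 8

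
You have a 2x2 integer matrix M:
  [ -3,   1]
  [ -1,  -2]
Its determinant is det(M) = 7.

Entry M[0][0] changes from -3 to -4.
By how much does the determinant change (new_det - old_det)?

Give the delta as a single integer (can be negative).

Answer: 2

Derivation:
Cofactor C_00 = -2
Entry delta = -4 - -3 = -1
Det delta = entry_delta * cofactor = -1 * -2 = 2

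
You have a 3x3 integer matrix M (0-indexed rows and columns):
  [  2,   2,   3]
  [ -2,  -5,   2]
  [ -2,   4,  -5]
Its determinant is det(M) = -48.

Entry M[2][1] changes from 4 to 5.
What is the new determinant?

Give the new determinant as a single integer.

det is linear in row 2: changing M[2][1] by delta changes det by delta * cofactor(2,1).
Cofactor C_21 = (-1)^(2+1) * minor(2,1) = -10
Entry delta = 5 - 4 = 1
Det delta = 1 * -10 = -10
New det = -48 + -10 = -58

Answer: -58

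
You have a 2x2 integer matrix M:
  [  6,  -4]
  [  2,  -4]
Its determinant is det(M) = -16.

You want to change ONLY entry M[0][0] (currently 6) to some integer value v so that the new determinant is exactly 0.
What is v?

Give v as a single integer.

Answer: 2

Derivation:
det is linear in entry M[0][0]: det = old_det + (v - 6) * C_00
Cofactor C_00 = -4
Want det = 0: -16 + (v - 6) * -4 = 0
  (v - 6) = 16 / -4 = -4
  v = 6 + (-4) = 2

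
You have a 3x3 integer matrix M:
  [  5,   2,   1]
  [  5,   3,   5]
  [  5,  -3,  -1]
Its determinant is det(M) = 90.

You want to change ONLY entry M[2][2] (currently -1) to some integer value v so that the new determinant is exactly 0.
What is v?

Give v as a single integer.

det is linear in entry M[2][2]: det = old_det + (v - -1) * C_22
Cofactor C_22 = 5
Want det = 0: 90 + (v - -1) * 5 = 0
  (v - -1) = -90 / 5 = -18
  v = -1 + (-18) = -19

Answer: -19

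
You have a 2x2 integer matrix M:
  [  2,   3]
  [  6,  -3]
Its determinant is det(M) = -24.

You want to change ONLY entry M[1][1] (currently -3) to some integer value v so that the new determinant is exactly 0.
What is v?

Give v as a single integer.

Answer: 9

Derivation:
det is linear in entry M[1][1]: det = old_det + (v - -3) * C_11
Cofactor C_11 = 2
Want det = 0: -24 + (v - -3) * 2 = 0
  (v - -3) = 24 / 2 = 12
  v = -3 + (12) = 9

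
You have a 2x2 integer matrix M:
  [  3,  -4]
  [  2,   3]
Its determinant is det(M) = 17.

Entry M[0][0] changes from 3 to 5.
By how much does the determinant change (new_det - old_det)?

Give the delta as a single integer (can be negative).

Cofactor C_00 = 3
Entry delta = 5 - 3 = 2
Det delta = entry_delta * cofactor = 2 * 3 = 6

Answer: 6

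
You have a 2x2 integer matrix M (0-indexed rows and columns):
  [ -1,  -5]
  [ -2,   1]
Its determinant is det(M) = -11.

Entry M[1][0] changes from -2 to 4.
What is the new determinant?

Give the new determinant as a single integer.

Answer: 19

Derivation:
det is linear in row 1: changing M[1][0] by delta changes det by delta * cofactor(1,0).
Cofactor C_10 = (-1)^(1+0) * minor(1,0) = 5
Entry delta = 4 - -2 = 6
Det delta = 6 * 5 = 30
New det = -11 + 30 = 19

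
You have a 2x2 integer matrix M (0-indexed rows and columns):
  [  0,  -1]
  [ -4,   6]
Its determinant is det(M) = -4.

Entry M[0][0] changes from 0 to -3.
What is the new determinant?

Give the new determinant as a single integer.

Answer: -22

Derivation:
det is linear in row 0: changing M[0][0] by delta changes det by delta * cofactor(0,0).
Cofactor C_00 = (-1)^(0+0) * minor(0,0) = 6
Entry delta = -3 - 0 = -3
Det delta = -3 * 6 = -18
New det = -4 + -18 = -22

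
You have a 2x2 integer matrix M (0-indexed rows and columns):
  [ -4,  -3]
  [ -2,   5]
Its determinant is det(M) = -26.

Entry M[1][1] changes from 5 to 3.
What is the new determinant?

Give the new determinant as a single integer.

Answer: -18

Derivation:
det is linear in row 1: changing M[1][1] by delta changes det by delta * cofactor(1,1).
Cofactor C_11 = (-1)^(1+1) * minor(1,1) = -4
Entry delta = 3 - 5 = -2
Det delta = -2 * -4 = 8
New det = -26 + 8 = -18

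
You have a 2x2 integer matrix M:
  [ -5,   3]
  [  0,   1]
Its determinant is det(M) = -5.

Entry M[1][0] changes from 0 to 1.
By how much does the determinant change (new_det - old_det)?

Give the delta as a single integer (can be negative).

Answer: -3

Derivation:
Cofactor C_10 = -3
Entry delta = 1 - 0 = 1
Det delta = entry_delta * cofactor = 1 * -3 = -3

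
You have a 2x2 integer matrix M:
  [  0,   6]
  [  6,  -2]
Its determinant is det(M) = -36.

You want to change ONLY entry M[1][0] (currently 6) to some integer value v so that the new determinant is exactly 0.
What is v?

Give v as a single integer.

Answer: 0

Derivation:
det is linear in entry M[1][0]: det = old_det + (v - 6) * C_10
Cofactor C_10 = -6
Want det = 0: -36 + (v - 6) * -6 = 0
  (v - 6) = 36 / -6 = -6
  v = 6 + (-6) = 0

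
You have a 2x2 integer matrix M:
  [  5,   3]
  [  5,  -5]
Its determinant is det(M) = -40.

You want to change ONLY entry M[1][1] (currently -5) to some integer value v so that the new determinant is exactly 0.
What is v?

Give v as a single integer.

det is linear in entry M[1][1]: det = old_det + (v - -5) * C_11
Cofactor C_11 = 5
Want det = 0: -40 + (v - -5) * 5 = 0
  (v - -5) = 40 / 5 = 8
  v = -5 + (8) = 3

Answer: 3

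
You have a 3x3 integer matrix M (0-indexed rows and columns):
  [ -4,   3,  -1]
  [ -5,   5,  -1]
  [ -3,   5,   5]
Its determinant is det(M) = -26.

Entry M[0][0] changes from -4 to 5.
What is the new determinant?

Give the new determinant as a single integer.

det is linear in row 0: changing M[0][0] by delta changes det by delta * cofactor(0,0).
Cofactor C_00 = (-1)^(0+0) * minor(0,0) = 30
Entry delta = 5 - -4 = 9
Det delta = 9 * 30 = 270
New det = -26 + 270 = 244

Answer: 244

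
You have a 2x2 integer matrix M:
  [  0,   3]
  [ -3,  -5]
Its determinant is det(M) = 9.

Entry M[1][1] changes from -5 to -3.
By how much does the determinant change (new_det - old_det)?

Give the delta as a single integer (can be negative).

Answer: 0

Derivation:
Cofactor C_11 = 0
Entry delta = -3 - -5 = 2
Det delta = entry_delta * cofactor = 2 * 0 = 0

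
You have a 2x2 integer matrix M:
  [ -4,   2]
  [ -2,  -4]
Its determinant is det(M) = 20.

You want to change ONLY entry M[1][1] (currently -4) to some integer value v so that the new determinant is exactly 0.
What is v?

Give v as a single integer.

Answer: 1

Derivation:
det is linear in entry M[1][1]: det = old_det + (v - -4) * C_11
Cofactor C_11 = -4
Want det = 0: 20 + (v - -4) * -4 = 0
  (v - -4) = -20 / -4 = 5
  v = -4 + (5) = 1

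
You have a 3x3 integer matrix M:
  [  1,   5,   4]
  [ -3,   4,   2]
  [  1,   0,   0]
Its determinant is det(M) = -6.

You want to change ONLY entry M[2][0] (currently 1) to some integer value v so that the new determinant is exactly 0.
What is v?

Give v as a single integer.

Answer: 0

Derivation:
det is linear in entry M[2][0]: det = old_det + (v - 1) * C_20
Cofactor C_20 = -6
Want det = 0: -6 + (v - 1) * -6 = 0
  (v - 1) = 6 / -6 = -1
  v = 1 + (-1) = 0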